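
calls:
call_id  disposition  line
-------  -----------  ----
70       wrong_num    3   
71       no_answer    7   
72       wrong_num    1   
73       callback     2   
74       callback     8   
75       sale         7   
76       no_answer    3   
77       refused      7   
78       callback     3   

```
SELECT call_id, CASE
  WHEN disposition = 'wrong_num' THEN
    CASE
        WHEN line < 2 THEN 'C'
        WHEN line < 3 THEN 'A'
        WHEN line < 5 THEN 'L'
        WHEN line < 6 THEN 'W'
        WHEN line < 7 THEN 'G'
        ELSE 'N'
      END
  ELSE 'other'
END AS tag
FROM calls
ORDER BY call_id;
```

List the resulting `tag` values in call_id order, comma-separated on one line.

call_id=70: disposition='wrong_num' → inner[line < 5] → L
call_id=71: disposition='no_answer' → outer ELSE → other
call_id=72: disposition='wrong_num' → inner[line < 2] → C
call_id=73: disposition='callback' → outer ELSE → other
call_id=74: disposition='callback' → outer ELSE → other
call_id=75: disposition='sale' → outer ELSE → other
call_id=76: disposition='no_answer' → outer ELSE → other
call_id=77: disposition='refused' → outer ELSE → other
call_id=78: disposition='callback' → outer ELSE → other

L, other, C, other, other, other, other, other, other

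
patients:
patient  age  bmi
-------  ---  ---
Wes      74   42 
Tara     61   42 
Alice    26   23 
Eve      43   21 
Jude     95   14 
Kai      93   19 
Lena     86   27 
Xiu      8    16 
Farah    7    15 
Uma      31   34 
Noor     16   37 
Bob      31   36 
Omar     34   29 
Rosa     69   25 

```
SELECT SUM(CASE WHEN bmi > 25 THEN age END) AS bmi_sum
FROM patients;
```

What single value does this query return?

333

patient=Wes: ✓ → 74
patient=Tara: ✓ → 61
patient=Alice: ✗
patient=Eve: ✗
patient=Jude: ✗
patient=Kai: ✗
patient=Lena: ✓ → 86
patient=Xiu: ✗
patient=Farah: ✗
patient=Uma: ✓ → 31
patient=Noor: ✓ → 16
patient=Bob: ✓ → 31
patient=Omar: ✓ → 34
patient=Rosa: ✗
bmi_sum = 74 + 61 + 86 + 31 + 16 + 31 + 34 = 333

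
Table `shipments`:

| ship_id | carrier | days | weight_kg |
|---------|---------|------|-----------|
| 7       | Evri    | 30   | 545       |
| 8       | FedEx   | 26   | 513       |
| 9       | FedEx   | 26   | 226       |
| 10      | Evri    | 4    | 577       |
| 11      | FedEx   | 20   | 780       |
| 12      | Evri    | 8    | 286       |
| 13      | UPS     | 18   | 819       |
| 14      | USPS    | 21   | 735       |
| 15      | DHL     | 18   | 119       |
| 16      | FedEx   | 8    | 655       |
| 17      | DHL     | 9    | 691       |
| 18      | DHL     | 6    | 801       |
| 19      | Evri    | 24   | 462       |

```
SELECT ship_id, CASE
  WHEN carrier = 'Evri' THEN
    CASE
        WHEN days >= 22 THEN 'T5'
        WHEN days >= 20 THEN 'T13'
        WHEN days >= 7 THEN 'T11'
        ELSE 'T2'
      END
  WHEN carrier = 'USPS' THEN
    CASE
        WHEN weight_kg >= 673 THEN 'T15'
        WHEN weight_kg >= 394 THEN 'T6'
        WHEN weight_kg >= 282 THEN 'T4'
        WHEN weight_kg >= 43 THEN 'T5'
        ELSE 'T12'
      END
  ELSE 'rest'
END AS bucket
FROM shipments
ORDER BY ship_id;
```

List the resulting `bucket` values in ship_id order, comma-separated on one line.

T5, rest, rest, T2, rest, T11, rest, T15, rest, rest, rest, rest, T5

ship_id=7: carrier='Evri' → inner[days >= 22] → T5
ship_id=8: carrier='FedEx' → outer ELSE → rest
ship_id=9: carrier='FedEx' → outer ELSE → rest
ship_id=10: carrier='Evri' → inner[ELSE] → T2
ship_id=11: carrier='FedEx' → outer ELSE → rest
ship_id=12: carrier='Evri' → inner[days >= 7] → T11
ship_id=13: carrier='UPS' → outer ELSE → rest
ship_id=14: carrier='USPS' → inner[weight_kg >= 673] → T15
ship_id=15: carrier='DHL' → outer ELSE → rest
ship_id=16: carrier='FedEx' → outer ELSE → rest
ship_id=17: carrier='DHL' → outer ELSE → rest
ship_id=18: carrier='DHL' → outer ELSE → rest
ship_id=19: carrier='Evri' → inner[days >= 22] → T5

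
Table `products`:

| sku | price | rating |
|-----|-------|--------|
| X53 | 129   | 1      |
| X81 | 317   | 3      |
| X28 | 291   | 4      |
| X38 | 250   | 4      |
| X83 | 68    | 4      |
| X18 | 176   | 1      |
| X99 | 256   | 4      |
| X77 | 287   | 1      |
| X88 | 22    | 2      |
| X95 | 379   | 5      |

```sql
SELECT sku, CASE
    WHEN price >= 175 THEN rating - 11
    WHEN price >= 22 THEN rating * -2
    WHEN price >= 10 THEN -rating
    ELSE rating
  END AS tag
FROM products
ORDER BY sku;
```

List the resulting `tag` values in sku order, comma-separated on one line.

-10, -7, -7, -2, -10, -8, -8, -4, -6, -7

sku=X18: price >= 175 → -10
sku=X28: price >= 175 → -7
sku=X38: price >= 175 → -7
sku=X53: price >= 22 → -2
sku=X77: price >= 175 → -10
sku=X81: price >= 175 → -8
sku=X83: price >= 22 → -8
sku=X88: price >= 22 → -4
sku=X95: price >= 175 → -6
sku=X99: price >= 175 → -7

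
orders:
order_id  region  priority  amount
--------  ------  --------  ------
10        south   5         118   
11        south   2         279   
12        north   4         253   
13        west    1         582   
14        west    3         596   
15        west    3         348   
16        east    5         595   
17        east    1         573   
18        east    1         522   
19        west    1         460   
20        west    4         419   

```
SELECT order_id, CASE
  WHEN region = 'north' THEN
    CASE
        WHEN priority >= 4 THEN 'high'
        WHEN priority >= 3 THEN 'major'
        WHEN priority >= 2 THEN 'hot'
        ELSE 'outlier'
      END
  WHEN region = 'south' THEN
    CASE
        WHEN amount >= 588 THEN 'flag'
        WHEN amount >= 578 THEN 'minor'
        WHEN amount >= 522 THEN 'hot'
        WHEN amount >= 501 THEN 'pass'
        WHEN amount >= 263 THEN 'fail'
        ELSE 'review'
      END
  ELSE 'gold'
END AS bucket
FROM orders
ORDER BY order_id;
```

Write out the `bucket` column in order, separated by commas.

review, fail, high, gold, gold, gold, gold, gold, gold, gold, gold

order_id=10: region='south' → inner[ELSE] → review
order_id=11: region='south' → inner[amount >= 263] → fail
order_id=12: region='north' → inner[priority >= 4] → high
order_id=13: region='west' → outer ELSE → gold
order_id=14: region='west' → outer ELSE → gold
order_id=15: region='west' → outer ELSE → gold
order_id=16: region='east' → outer ELSE → gold
order_id=17: region='east' → outer ELSE → gold
order_id=18: region='east' → outer ELSE → gold
order_id=19: region='west' → outer ELSE → gold
order_id=20: region='west' → outer ELSE → gold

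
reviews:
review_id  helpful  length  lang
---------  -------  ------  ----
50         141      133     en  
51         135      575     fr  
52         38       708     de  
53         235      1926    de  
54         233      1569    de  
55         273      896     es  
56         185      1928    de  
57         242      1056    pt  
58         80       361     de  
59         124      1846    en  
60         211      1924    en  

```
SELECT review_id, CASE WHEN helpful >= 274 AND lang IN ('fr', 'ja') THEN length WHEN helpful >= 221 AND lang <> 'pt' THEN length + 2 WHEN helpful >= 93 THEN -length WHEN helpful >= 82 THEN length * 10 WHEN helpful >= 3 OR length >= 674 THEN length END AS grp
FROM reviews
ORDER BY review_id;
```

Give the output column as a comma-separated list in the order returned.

review_id=50: helpful >= 93 → -133
review_id=51: helpful >= 93 → -575
review_id=52: helpful >= 3 OR length >= 674 → 708
review_id=53: helpful >= 221 AND lang <> 'pt' → 1928
review_id=54: helpful >= 221 AND lang <> 'pt' → 1571
review_id=55: helpful >= 221 AND lang <> 'pt' → 898
review_id=56: helpful >= 93 → -1928
review_id=57: helpful >= 93 → -1056
review_id=58: helpful >= 3 OR length >= 674 → 361
review_id=59: helpful >= 93 → -1846
review_id=60: helpful >= 93 → -1924

-133, -575, 708, 1928, 1571, 898, -1928, -1056, 361, -1846, -1924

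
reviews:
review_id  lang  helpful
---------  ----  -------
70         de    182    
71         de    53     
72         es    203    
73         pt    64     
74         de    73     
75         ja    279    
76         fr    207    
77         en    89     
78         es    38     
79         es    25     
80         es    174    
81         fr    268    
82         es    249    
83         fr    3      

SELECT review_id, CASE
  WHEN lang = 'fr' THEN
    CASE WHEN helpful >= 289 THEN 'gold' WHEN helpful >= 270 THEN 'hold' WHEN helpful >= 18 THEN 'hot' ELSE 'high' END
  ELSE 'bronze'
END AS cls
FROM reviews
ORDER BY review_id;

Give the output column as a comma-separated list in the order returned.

bronze, bronze, bronze, bronze, bronze, bronze, hot, bronze, bronze, bronze, bronze, hot, bronze, high

review_id=70: lang='de' → outer ELSE → bronze
review_id=71: lang='de' → outer ELSE → bronze
review_id=72: lang='es' → outer ELSE → bronze
review_id=73: lang='pt' → outer ELSE → bronze
review_id=74: lang='de' → outer ELSE → bronze
review_id=75: lang='ja' → outer ELSE → bronze
review_id=76: lang='fr' → inner[helpful >= 18] → hot
review_id=77: lang='en' → outer ELSE → bronze
review_id=78: lang='es' → outer ELSE → bronze
review_id=79: lang='es' → outer ELSE → bronze
review_id=80: lang='es' → outer ELSE → bronze
review_id=81: lang='fr' → inner[helpful >= 18] → hot
review_id=82: lang='es' → outer ELSE → bronze
review_id=83: lang='fr' → inner[ELSE] → high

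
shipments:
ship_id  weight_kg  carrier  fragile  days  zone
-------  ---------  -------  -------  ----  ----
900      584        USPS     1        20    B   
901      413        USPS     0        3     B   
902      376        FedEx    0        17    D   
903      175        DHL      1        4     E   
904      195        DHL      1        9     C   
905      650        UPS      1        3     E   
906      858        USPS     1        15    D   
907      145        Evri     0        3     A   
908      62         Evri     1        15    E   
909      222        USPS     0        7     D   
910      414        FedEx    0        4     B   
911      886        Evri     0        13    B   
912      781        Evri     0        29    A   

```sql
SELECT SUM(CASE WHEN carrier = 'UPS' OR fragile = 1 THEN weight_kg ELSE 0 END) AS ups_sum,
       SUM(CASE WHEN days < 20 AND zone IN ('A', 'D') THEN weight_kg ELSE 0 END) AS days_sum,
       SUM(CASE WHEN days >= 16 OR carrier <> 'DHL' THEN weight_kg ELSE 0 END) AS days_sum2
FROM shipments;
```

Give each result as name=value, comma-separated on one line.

ups_sum=2524, days_sum=1601, days_sum2=5391

[ups_sum: carrier = 'UPS' OR fragile = 1]
ship_id=900: ✓ → 584
ship_id=901: ✗
ship_id=902: ✗
ship_id=903: ✓ → 175
ship_id=904: ✓ → 195
ship_id=905: ✓ → 650
ship_id=906: ✓ → 858
ship_id=907: ✗
ship_id=908: ✓ → 62
ship_id=909: ✗
ship_id=910: ✗
ship_id=911: ✗
ship_id=912: ✗
ups_sum = 584 + 175 + 195 + 650 + 858 + 62 = 2524
—
[days_sum: days < 20 AND zone IN ('A', 'D')]
ship_id=900: ✗
ship_id=901: ✗
ship_id=902: ✓ → 376
ship_id=903: ✗
ship_id=904: ✗
ship_id=905: ✗
ship_id=906: ✓ → 858
ship_id=907: ✓ → 145
ship_id=908: ✗
ship_id=909: ✓ → 222
ship_id=910: ✗
ship_id=911: ✗
ship_id=912: ✗
days_sum = 376 + 858 + 145 + 222 = 1601
—
[days_sum2: days >= 16 OR carrier <> 'DHL']
ship_id=900: ✓ → 584
ship_id=901: ✓ → 413
ship_id=902: ✓ → 376
ship_id=903: ✗
ship_id=904: ✗
ship_id=905: ✓ → 650
ship_id=906: ✓ → 858
ship_id=907: ✓ → 145
ship_id=908: ✓ → 62
ship_id=909: ✓ → 222
ship_id=910: ✓ → 414
ship_id=911: ✓ → 886
ship_id=912: ✓ → 781
days_sum2 = 584 + 413 + 376 + 650 + 858 + 145 + 62 + 222 + 414 + 886 + 781 = 5391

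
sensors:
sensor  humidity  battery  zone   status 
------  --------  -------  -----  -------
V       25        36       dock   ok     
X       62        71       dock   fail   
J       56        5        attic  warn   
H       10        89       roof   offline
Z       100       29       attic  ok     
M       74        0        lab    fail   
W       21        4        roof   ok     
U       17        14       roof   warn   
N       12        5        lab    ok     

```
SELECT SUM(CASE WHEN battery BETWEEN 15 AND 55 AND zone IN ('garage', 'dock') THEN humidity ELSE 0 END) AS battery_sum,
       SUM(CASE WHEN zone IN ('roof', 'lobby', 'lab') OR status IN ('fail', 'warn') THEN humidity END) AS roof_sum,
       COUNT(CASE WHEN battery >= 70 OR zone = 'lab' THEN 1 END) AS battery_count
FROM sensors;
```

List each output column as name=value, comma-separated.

battery_sum=25, roof_sum=252, battery_count=4

[battery_sum: battery BETWEEN 15 AND 55 AND zone IN ('garage', 'dock')]
sensor=V: ✓ → 25
sensor=X: ✗
sensor=J: ✗
sensor=H: ✗
sensor=Z: ✗
sensor=M: ✗
sensor=W: ✗
sensor=U: ✗
sensor=N: ✗
battery_sum = 25
—
[roof_sum: zone IN ('roof', 'lobby', 'lab') OR status IN ('fail', 'warn')]
sensor=V: ✗
sensor=X: ✓ → 62
sensor=J: ✓ → 56
sensor=H: ✓ → 10
sensor=Z: ✗
sensor=M: ✓ → 74
sensor=W: ✓ → 21
sensor=U: ✓ → 17
sensor=N: ✓ → 12
roof_sum = 62 + 56 + 10 + 74 + 21 + 17 + 12 = 252
—
[battery_count: battery >= 70 OR zone = 'lab']
sensor=V: ✗
sensor=X: ✓ → 1
sensor=J: ✗
sensor=H: ✓ → 1
sensor=Z: ✗
sensor=M: ✓ → 1
sensor=W: ✗
sensor=U: ✗
sensor=N: ✓ → 1
battery_count = COUNT(1, 1, 1, 1) = 4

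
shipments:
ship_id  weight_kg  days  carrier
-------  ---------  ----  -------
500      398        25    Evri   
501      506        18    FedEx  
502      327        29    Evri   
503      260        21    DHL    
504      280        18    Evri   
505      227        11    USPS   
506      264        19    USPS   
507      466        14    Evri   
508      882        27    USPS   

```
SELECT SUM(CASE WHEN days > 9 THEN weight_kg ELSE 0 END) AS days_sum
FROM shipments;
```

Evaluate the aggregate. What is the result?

3610

ship_id=500: ✓ → 398
ship_id=501: ✓ → 506
ship_id=502: ✓ → 327
ship_id=503: ✓ → 260
ship_id=504: ✓ → 280
ship_id=505: ✓ → 227
ship_id=506: ✓ → 264
ship_id=507: ✓ → 466
ship_id=508: ✓ → 882
days_sum = 398 + 506 + 327 + 260 + 280 + 227 + 264 + 466 + 882 = 3610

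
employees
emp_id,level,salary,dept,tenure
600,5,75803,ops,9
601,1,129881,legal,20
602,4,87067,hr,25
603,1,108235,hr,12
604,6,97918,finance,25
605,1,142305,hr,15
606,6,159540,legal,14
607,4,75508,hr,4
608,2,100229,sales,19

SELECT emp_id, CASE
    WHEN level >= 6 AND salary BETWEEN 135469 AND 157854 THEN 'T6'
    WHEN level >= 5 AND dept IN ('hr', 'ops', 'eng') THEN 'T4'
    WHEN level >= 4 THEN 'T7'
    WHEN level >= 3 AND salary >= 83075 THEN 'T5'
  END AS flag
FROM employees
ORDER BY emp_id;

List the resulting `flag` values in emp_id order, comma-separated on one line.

emp_id=600: level >= 5 AND dept IN ('hr', 'ops', 'eng') → T4
emp_id=601: (no match → NULL) → NULL
emp_id=602: level >= 4 → T7
emp_id=603: (no match → NULL) → NULL
emp_id=604: level >= 4 → T7
emp_id=605: (no match → NULL) → NULL
emp_id=606: level >= 4 → T7
emp_id=607: level >= 4 → T7
emp_id=608: (no match → NULL) → NULL

T4, NULL, T7, NULL, T7, NULL, T7, T7, NULL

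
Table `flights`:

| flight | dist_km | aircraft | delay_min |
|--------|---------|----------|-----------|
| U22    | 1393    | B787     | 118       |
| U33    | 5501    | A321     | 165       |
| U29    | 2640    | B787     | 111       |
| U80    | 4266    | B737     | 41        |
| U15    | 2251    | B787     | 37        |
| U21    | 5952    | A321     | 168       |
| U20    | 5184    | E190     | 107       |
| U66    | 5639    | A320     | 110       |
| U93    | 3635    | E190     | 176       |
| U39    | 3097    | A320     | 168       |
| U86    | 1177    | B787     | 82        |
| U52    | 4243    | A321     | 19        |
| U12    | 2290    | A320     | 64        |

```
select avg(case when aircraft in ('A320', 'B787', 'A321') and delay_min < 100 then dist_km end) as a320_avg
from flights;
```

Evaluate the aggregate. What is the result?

flight=U22: ✗
flight=U33: ✗
flight=U29: ✗
flight=U80: ✗
flight=U15: ✓ → 2251
flight=U21: ✗
flight=U20: ✗
flight=U66: ✗
flight=U93: ✗
flight=U39: ✗
flight=U86: ✓ → 1177
flight=U52: ✓ → 4243
flight=U12: ✓ → 2290
a320_avg = (2251 + 1177 + 4243 + 2290) / 4 = 2490.25

2490.25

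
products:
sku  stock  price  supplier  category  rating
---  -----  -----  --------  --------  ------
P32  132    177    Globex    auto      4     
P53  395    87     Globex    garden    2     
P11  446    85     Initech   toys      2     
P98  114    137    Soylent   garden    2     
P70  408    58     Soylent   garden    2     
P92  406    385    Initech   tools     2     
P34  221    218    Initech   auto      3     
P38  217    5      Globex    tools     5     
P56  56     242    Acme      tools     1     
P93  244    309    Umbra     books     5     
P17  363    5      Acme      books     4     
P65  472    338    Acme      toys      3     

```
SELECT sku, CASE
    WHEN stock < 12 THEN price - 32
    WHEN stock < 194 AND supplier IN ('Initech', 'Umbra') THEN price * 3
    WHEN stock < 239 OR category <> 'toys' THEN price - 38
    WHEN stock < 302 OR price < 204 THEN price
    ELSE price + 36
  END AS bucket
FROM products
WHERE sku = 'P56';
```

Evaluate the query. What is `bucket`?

204

sku = P56: stock=56, price=242, supplier=Acme, category=tools, rating=1.
stock < 12 → false
stock < 194 AND supplier IN ('Initech', 'Umbra') → false
stock < 239 OR category <> 'toys' → true → 204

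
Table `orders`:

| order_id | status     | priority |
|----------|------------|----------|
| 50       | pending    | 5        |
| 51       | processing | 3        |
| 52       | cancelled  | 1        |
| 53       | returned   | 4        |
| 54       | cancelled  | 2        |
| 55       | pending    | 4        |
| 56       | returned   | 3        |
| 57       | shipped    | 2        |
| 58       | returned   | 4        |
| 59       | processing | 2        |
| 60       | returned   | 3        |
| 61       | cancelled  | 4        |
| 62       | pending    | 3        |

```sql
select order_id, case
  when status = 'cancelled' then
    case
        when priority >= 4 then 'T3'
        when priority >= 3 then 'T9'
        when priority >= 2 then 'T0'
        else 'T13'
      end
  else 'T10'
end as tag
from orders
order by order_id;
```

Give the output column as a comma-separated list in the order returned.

T10, T10, T13, T10, T0, T10, T10, T10, T10, T10, T10, T3, T10

order_id=50: status='pending' → outer ELSE → T10
order_id=51: status='processing' → outer ELSE → T10
order_id=52: status='cancelled' → inner[ELSE] → T13
order_id=53: status='returned' → outer ELSE → T10
order_id=54: status='cancelled' → inner[priority >= 2] → T0
order_id=55: status='pending' → outer ELSE → T10
order_id=56: status='returned' → outer ELSE → T10
order_id=57: status='shipped' → outer ELSE → T10
order_id=58: status='returned' → outer ELSE → T10
order_id=59: status='processing' → outer ELSE → T10
order_id=60: status='returned' → outer ELSE → T10
order_id=61: status='cancelled' → inner[priority >= 4] → T3
order_id=62: status='pending' → outer ELSE → T10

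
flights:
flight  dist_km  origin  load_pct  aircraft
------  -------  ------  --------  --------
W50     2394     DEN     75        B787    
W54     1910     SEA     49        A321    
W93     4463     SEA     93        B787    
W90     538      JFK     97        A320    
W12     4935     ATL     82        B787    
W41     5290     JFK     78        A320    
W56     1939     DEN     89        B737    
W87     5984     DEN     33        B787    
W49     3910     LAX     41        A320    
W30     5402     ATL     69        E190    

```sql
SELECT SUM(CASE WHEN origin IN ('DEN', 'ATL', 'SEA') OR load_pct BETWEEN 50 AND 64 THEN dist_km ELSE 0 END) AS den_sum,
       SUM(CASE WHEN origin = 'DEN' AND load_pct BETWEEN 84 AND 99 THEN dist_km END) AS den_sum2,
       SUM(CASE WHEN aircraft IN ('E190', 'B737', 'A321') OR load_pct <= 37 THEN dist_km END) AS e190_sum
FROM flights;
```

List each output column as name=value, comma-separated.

[den_sum: origin IN ('DEN', 'ATL', 'SEA') OR load_pct BETWEEN 50 AND 64]
flight=W50: ✓ → 2394
flight=W54: ✓ → 1910
flight=W93: ✓ → 4463
flight=W90: ✗
flight=W12: ✓ → 4935
flight=W41: ✗
flight=W56: ✓ → 1939
flight=W87: ✓ → 5984
flight=W49: ✗
flight=W30: ✓ → 5402
den_sum = 2394 + 1910 + 4463 + 4935 + 1939 + 5984 + 5402 = 27027
—
[den_sum2: origin = 'DEN' AND load_pct BETWEEN 84 AND 99]
flight=W50: ✗
flight=W54: ✗
flight=W93: ✗
flight=W90: ✗
flight=W12: ✗
flight=W41: ✗
flight=W56: ✓ → 1939
flight=W87: ✗
flight=W49: ✗
flight=W30: ✗
den_sum2 = 1939
—
[e190_sum: aircraft IN ('E190', 'B737', 'A321') OR load_pct <= 37]
flight=W50: ✗
flight=W54: ✓ → 1910
flight=W93: ✗
flight=W90: ✗
flight=W12: ✗
flight=W41: ✗
flight=W56: ✓ → 1939
flight=W87: ✓ → 5984
flight=W49: ✗
flight=W30: ✓ → 5402
e190_sum = 1910 + 1939 + 5984 + 5402 = 15235

den_sum=27027, den_sum2=1939, e190_sum=15235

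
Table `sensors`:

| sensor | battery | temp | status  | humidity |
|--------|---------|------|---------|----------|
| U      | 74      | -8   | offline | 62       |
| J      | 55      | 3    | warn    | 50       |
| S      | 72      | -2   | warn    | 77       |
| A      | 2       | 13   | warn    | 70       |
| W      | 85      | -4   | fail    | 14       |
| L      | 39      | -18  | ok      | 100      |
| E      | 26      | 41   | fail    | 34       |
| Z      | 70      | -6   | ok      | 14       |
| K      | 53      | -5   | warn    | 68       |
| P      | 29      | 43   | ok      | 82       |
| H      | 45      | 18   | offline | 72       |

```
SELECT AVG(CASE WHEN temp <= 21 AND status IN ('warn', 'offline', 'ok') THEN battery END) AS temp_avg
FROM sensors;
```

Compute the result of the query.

51.25

sensor=U: ✓ → 74
sensor=J: ✓ → 55
sensor=S: ✓ → 72
sensor=A: ✓ → 2
sensor=W: ✗
sensor=L: ✓ → 39
sensor=E: ✗
sensor=Z: ✓ → 70
sensor=K: ✓ → 53
sensor=P: ✗
sensor=H: ✓ → 45
temp_avg = (74 + 55 + 72 + 2 + 39 + 70 + 53 + 45) / 8 = 51.25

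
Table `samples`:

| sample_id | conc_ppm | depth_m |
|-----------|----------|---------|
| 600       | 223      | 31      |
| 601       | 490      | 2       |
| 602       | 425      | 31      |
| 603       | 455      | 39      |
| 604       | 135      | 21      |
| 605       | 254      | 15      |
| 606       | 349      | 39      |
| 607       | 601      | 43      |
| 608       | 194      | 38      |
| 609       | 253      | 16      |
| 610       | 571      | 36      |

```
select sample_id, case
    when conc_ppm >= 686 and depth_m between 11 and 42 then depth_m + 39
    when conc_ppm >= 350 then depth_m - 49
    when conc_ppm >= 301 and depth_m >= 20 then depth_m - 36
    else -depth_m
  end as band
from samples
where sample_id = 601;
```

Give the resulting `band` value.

-47

sample_id = 601: conc_ppm=490, depth_m=2.
conc_ppm >= 686 and depth_m between 11 and 42 → false
conc_ppm >= 350 → true → -47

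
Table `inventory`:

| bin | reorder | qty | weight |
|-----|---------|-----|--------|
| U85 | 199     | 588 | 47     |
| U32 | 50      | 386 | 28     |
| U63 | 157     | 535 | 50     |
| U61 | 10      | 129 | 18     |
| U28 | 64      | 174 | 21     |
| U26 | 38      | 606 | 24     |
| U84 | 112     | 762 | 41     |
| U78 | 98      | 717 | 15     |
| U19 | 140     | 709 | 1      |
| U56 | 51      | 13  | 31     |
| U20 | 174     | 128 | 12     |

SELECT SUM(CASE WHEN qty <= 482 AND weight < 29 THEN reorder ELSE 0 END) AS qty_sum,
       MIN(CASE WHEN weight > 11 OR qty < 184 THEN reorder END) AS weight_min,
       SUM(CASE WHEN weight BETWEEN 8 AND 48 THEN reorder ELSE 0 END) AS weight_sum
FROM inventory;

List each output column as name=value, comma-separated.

qty_sum=298, weight_min=10, weight_sum=796

[qty_sum: qty <= 482 AND weight < 29]
bin=U85: ✗
bin=U32: ✓ → 50
bin=U63: ✗
bin=U61: ✓ → 10
bin=U28: ✓ → 64
bin=U26: ✗
bin=U84: ✗
bin=U78: ✗
bin=U19: ✗
bin=U56: ✗
bin=U20: ✓ → 174
qty_sum = 50 + 10 + 64 + 174 = 298
—
[weight_min: weight > 11 OR qty < 184]
bin=U85: ✓ → 199
bin=U32: ✓ → 50
bin=U63: ✓ → 157
bin=U61: ✓ → 10
bin=U28: ✓ → 64
bin=U26: ✓ → 38
bin=U84: ✓ → 112
bin=U78: ✓ → 98
bin=U19: ✗
bin=U56: ✓ → 51
bin=U20: ✓ → 174
weight_min = MIN(199, 50, 157, 10, 64, 38, 112, 98, 51, 174) = 10
—
[weight_sum: weight BETWEEN 8 AND 48]
bin=U85: ✓ → 199
bin=U32: ✓ → 50
bin=U63: ✗
bin=U61: ✓ → 10
bin=U28: ✓ → 64
bin=U26: ✓ → 38
bin=U84: ✓ → 112
bin=U78: ✓ → 98
bin=U19: ✗
bin=U56: ✓ → 51
bin=U20: ✓ → 174
weight_sum = 199 + 50 + 10 + 64 + 38 + 112 + 98 + 51 + 174 = 796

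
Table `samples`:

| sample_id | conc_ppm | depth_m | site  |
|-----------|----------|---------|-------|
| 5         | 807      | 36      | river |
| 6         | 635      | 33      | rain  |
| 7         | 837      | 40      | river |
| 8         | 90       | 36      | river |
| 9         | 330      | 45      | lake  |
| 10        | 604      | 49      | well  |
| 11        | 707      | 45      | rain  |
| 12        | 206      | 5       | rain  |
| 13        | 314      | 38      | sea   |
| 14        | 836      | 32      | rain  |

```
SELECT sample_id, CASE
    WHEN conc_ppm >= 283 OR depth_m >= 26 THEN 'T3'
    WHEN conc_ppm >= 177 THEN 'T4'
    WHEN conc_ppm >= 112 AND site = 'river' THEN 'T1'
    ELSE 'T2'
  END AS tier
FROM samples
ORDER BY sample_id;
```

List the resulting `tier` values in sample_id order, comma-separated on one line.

sample_id=5: conc_ppm >= 283 OR depth_m >= 26 → T3
sample_id=6: conc_ppm >= 283 OR depth_m >= 26 → T3
sample_id=7: conc_ppm >= 283 OR depth_m >= 26 → T3
sample_id=8: conc_ppm >= 283 OR depth_m >= 26 → T3
sample_id=9: conc_ppm >= 283 OR depth_m >= 26 → T3
sample_id=10: conc_ppm >= 283 OR depth_m >= 26 → T3
sample_id=11: conc_ppm >= 283 OR depth_m >= 26 → T3
sample_id=12: conc_ppm >= 177 → T4
sample_id=13: conc_ppm >= 283 OR depth_m >= 26 → T3
sample_id=14: conc_ppm >= 283 OR depth_m >= 26 → T3

T3, T3, T3, T3, T3, T3, T3, T4, T3, T3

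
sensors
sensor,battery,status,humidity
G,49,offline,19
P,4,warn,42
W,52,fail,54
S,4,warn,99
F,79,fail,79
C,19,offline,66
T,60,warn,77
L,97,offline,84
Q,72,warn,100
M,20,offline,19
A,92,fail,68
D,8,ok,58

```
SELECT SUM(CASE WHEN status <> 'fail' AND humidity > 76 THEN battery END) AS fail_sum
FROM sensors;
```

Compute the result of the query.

sensor=G: ✗
sensor=P: ✗
sensor=W: ✗
sensor=S: ✓ → 4
sensor=F: ✗
sensor=C: ✗
sensor=T: ✓ → 60
sensor=L: ✓ → 97
sensor=Q: ✓ → 72
sensor=M: ✗
sensor=A: ✗
sensor=D: ✗
fail_sum = 4 + 60 + 97 + 72 = 233

233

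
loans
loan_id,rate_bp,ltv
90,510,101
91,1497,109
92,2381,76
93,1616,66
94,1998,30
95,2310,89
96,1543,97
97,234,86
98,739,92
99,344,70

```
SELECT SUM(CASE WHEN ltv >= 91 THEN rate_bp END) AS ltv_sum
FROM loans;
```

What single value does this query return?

4289

loan_id=90: ✓ → 510
loan_id=91: ✓ → 1497
loan_id=92: ✗
loan_id=93: ✗
loan_id=94: ✗
loan_id=95: ✗
loan_id=96: ✓ → 1543
loan_id=97: ✗
loan_id=98: ✓ → 739
loan_id=99: ✗
ltv_sum = 510 + 1497 + 1543 + 739 = 4289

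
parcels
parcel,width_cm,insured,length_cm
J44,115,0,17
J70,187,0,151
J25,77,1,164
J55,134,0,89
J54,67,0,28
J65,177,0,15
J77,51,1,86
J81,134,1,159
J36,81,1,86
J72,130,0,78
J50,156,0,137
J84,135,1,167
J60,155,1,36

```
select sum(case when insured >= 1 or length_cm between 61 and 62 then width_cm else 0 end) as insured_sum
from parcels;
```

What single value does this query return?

parcel=J44: ✗
parcel=J70: ✗
parcel=J25: ✓ → 77
parcel=J55: ✗
parcel=J54: ✗
parcel=J65: ✗
parcel=J77: ✓ → 51
parcel=J81: ✓ → 134
parcel=J36: ✓ → 81
parcel=J72: ✗
parcel=J50: ✗
parcel=J84: ✓ → 135
parcel=J60: ✓ → 155
insured_sum = 77 + 51 + 134 + 81 + 135 + 155 = 633

633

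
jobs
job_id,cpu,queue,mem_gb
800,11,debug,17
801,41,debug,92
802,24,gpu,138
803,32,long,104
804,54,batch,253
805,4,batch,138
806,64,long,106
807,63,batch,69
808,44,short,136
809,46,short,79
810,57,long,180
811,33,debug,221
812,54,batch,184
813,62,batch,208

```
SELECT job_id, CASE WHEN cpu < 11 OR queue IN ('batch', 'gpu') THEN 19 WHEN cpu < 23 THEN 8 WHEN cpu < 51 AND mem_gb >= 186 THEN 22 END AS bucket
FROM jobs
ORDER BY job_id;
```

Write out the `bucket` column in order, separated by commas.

job_id=800: cpu < 23 → 8
job_id=801: (no match → NULL) → NULL
job_id=802: cpu < 11 OR queue IN ('batch', 'gpu') → 19
job_id=803: (no match → NULL) → NULL
job_id=804: cpu < 11 OR queue IN ('batch', 'gpu') → 19
job_id=805: cpu < 11 OR queue IN ('batch', 'gpu') → 19
job_id=806: (no match → NULL) → NULL
job_id=807: cpu < 11 OR queue IN ('batch', 'gpu') → 19
job_id=808: (no match → NULL) → NULL
job_id=809: (no match → NULL) → NULL
job_id=810: (no match → NULL) → NULL
job_id=811: cpu < 51 AND mem_gb >= 186 → 22
job_id=812: cpu < 11 OR queue IN ('batch', 'gpu') → 19
job_id=813: cpu < 11 OR queue IN ('batch', 'gpu') → 19

8, NULL, 19, NULL, 19, 19, NULL, 19, NULL, NULL, NULL, 22, 19, 19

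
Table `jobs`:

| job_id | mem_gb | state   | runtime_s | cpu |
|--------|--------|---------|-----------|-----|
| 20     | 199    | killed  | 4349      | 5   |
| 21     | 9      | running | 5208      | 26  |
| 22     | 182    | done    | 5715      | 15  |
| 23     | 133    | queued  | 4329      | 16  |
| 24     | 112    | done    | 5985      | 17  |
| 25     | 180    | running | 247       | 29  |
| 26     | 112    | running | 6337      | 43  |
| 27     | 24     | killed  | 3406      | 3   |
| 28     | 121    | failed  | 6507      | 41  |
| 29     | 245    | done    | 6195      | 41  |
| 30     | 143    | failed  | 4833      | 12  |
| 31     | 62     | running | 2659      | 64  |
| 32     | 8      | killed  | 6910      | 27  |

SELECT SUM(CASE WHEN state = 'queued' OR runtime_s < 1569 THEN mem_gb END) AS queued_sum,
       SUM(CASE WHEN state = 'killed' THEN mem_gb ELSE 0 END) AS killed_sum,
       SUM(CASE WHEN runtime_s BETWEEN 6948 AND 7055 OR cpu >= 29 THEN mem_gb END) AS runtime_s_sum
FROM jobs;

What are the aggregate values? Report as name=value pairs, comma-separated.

[queued_sum: state = 'queued' OR runtime_s < 1569]
job_id=20: ✗
job_id=21: ✗
job_id=22: ✗
job_id=23: ✓ → 133
job_id=24: ✗
job_id=25: ✓ → 180
job_id=26: ✗
job_id=27: ✗
job_id=28: ✗
job_id=29: ✗
job_id=30: ✗
job_id=31: ✗
job_id=32: ✗
queued_sum = 133 + 180 = 313
—
[killed_sum: state = 'killed']
job_id=20: ✓ → 199
job_id=21: ✗
job_id=22: ✗
job_id=23: ✗
job_id=24: ✗
job_id=25: ✗
job_id=26: ✗
job_id=27: ✓ → 24
job_id=28: ✗
job_id=29: ✗
job_id=30: ✗
job_id=31: ✗
job_id=32: ✓ → 8
killed_sum = 199 + 24 + 8 = 231
—
[runtime_s_sum: runtime_s BETWEEN 6948 AND 7055 OR cpu >= 29]
job_id=20: ✗
job_id=21: ✗
job_id=22: ✗
job_id=23: ✗
job_id=24: ✗
job_id=25: ✓ → 180
job_id=26: ✓ → 112
job_id=27: ✗
job_id=28: ✓ → 121
job_id=29: ✓ → 245
job_id=30: ✗
job_id=31: ✓ → 62
job_id=32: ✗
runtime_s_sum = 180 + 112 + 121 + 245 + 62 = 720

queued_sum=313, killed_sum=231, runtime_s_sum=720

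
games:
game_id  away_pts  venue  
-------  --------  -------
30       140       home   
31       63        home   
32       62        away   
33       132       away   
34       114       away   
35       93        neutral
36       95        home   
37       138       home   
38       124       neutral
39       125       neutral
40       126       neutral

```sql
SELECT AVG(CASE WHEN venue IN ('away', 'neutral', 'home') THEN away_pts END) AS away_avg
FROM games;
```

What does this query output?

110.1818181818

game_id=30: ✓ → 140
game_id=31: ✓ → 63
game_id=32: ✓ → 62
game_id=33: ✓ → 132
game_id=34: ✓ → 114
game_id=35: ✓ → 93
game_id=36: ✓ → 95
game_id=37: ✓ → 138
game_id=38: ✓ → 124
game_id=39: ✓ → 125
game_id=40: ✓ → 126
away_avg = (140 + 63 + 62 + 132 + 114 + 93 + 95 + 138 + 124 + 125 + 126) / 11 = 110.1818181818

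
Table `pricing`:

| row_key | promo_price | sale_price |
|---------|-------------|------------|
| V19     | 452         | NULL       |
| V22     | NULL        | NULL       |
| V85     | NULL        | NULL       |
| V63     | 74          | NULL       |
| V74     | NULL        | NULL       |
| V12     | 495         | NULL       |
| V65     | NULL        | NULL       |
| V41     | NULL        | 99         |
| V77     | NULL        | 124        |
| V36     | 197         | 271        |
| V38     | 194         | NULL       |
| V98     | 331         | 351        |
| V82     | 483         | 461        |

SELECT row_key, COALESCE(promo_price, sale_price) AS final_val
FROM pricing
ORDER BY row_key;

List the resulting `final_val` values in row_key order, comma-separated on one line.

row_key=V12: promo_price=495 → 495
row_key=V19: promo_price=452 → 452
row_key=V22: promo_price=NULL, sale_price=NULL (all NULL) → NULL
row_key=V36: promo_price=197 → 197
row_key=V38: promo_price=194 → 194
row_key=V41: promo_price=NULL, sale_price=99 → 99
row_key=V63: promo_price=74 → 74
row_key=V65: promo_price=NULL, sale_price=NULL (all NULL) → NULL
row_key=V74: promo_price=NULL, sale_price=NULL (all NULL) → NULL
row_key=V77: promo_price=NULL, sale_price=124 → 124
row_key=V82: promo_price=483 → 483
row_key=V85: promo_price=NULL, sale_price=NULL (all NULL) → NULL
row_key=V98: promo_price=331 → 331

495, 452, NULL, 197, 194, 99, 74, NULL, NULL, 124, 483, NULL, 331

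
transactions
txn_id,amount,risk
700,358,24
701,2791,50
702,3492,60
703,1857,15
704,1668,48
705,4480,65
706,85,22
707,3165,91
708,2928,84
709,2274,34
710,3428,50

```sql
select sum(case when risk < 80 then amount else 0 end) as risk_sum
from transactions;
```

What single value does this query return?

txn_id=700: ✓ → 358
txn_id=701: ✓ → 2791
txn_id=702: ✓ → 3492
txn_id=703: ✓ → 1857
txn_id=704: ✓ → 1668
txn_id=705: ✓ → 4480
txn_id=706: ✓ → 85
txn_id=707: ✗
txn_id=708: ✗
txn_id=709: ✓ → 2274
txn_id=710: ✓ → 3428
risk_sum = 358 + 2791 + 3492 + 1857 + 1668 + 4480 + 85 + 2274 + 3428 = 20433

20433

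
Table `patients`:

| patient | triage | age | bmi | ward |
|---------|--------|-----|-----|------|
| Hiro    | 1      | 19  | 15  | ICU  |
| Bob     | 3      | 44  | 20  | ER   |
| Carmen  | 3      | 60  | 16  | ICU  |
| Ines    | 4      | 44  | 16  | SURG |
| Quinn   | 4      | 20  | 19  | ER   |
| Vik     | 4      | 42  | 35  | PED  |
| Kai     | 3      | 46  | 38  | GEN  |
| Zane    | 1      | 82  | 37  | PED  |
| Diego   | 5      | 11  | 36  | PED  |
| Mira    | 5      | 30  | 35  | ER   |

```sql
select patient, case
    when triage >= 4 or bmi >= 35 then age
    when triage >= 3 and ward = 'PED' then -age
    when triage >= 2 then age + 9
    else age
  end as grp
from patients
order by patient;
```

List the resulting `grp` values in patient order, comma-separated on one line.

patient=Bob: triage >= 2 → 53
patient=Carmen: triage >= 2 → 69
patient=Diego: triage >= 4 or bmi >= 35 → 11
patient=Hiro: ELSE → 19
patient=Ines: triage >= 4 or bmi >= 35 → 44
patient=Kai: triage >= 4 or bmi >= 35 → 46
patient=Mira: triage >= 4 or bmi >= 35 → 30
patient=Quinn: triage >= 4 or bmi >= 35 → 20
patient=Vik: triage >= 4 or bmi >= 35 → 42
patient=Zane: triage >= 4 or bmi >= 35 → 82

53, 69, 11, 19, 44, 46, 30, 20, 42, 82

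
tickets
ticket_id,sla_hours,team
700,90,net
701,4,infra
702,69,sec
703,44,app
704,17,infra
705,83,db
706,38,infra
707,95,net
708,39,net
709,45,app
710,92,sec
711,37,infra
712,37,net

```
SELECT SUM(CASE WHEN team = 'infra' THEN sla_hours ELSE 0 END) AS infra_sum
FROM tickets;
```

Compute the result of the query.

96

ticket_id=700: ✗
ticket_id=701: ✓ → 4
ticket_id=702: ✗
ticket_id=703: ✗
ticket_id=704: ✓ → 17
ticket_id=705: ✗
ticket_id=706: ✓ → 38
ticket_id=707: ✗
ticket_id=708: ✗
ticket_id=709: ✗
ticket_id=710: ✗
ticket_id=711: ✓ → 37
ticket_id=712: ✗
infra_sum = 4 + 17 + 38 + 37 = 96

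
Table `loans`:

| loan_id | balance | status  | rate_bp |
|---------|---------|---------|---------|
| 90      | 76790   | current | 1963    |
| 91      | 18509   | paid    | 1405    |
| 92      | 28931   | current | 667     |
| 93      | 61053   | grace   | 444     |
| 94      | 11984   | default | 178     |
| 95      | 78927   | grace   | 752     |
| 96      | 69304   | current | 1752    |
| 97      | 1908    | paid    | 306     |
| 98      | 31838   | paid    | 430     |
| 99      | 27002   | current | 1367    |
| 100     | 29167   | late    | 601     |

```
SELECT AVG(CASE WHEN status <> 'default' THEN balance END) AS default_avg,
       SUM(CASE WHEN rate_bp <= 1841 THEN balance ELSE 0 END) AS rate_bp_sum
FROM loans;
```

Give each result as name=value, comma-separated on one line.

[default_avg: status <> 'default']
loan_id=90: ✓ → 76790
loan_id=91: ✓ → 18509
loan_id=92: ✓ → 28931
loan_id=93: ✓ → 61053
loan_id=94: ✗
loan_id=95: ✓ → 78927
loan_id=96: ✓ → 69304
loan_id=97: ✓ → 1908
loan_id=98: ✓ → 31838
loan_id=99: ✓ → 27002
loan_id=100: ✓ → 29167
default_avg = (76790 + 18509 + 28931 + 61053 + 78927 + 69304 + 1908 + 31838 + 27002 + 29167) / 10 = 42342.9
—
[rate_bp_sum: rate_bp <= 1841]
loan_id=90: ✗
loan_id=91: ✓ → 18509
loan_id=92: ✓ → 28931
loan_id=93: ✓ → 61053
loan_id=94: ✓ → 11984
loan_id=95: ✓ → 78927
loan_id=96: ✓ → 69304
loan_id=97: ✓ → 1908
loan_id=98: ✓ → 31838
loan_id=99: ✓ → 27002
loan_id=100: ✓ → 29167
rate_bp_sum = 18509 + 28931 + 61053 + 11984 + 78927 + 69304 + 1908 + 31838 + 27002 + 29167 = 358623

default_avg=42342.9, rate_bp_sum=358623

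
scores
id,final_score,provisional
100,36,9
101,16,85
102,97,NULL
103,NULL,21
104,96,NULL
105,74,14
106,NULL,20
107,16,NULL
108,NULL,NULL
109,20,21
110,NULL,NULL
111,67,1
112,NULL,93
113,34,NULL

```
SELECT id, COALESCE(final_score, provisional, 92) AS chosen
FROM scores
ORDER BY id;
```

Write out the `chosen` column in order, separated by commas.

id=100: final_score=36 → 36
id=101: final_score=16 → 16
id=102: final_score=97 → 97
id=103: final_score=NULL, provisional=21 → 21
id=104: final_score=96 → 96
id=105: final_score=74 → 74
id=106: final_score=NULL, provisional=20 → 20
id=107: final_score=16 → 16
id=108: final_score=NULL, provisional=NULL, → literal 92 → 92
id=109: final_score=20 → 20
id=110: final_score=NULL, provisional=NULL, → literal 92 → 92
id=111: final_score=67 → 67
id=112: final_score=NULL, provisional=93 → 93
id=113: final_score=34 → 34

36, 16, 97, 21, 96, 74, 20, 16, 92, 20, 92, 67, 93, 34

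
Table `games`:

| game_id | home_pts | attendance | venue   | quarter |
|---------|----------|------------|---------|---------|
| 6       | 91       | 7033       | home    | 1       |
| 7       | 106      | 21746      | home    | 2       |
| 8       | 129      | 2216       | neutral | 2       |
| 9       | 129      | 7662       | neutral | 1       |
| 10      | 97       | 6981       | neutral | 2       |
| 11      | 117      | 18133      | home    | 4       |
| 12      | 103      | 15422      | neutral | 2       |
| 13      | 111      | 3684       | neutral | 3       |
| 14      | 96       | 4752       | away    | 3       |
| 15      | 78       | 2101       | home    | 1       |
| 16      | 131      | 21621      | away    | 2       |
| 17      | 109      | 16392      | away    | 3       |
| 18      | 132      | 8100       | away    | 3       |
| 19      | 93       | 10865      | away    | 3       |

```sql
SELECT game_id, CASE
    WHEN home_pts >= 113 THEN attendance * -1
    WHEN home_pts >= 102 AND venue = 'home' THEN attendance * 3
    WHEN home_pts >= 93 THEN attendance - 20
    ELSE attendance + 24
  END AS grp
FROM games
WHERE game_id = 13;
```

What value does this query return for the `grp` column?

game_id = 13: home_pts=111, attendance=3684, venue=neutral, quarter=3.
home_pts >= 113 → false
home_pts >= 102 AND venue = 'home' → false
home_pts >= 93 → true → 3664

3664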